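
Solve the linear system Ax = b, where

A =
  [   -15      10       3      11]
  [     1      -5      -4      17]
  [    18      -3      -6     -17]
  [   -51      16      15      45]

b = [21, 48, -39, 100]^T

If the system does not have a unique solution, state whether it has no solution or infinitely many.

Row-reduce:
R1 ← R1 / (-15).
R2 ← R2 − 1·R1.
R3 ← R3 − 18·R1.
R4 ← R4 + 51·R1.
R2 ← R2 / (-13/3).
R1 ← R1 + 2/3·R2.
R3 ← R3 − 9·R2.
R4 ← R4 + 18·R2.
R3 ← R3 / (-669/65).
R1 ← R1 − 5/13·R3.
R2 ← R2 − 57/65·R3.
R4 ← R4 − 1338/65·R3.
Row 4 reduces to 0 = 1, a contradiction. The system is inconsistent.

no solution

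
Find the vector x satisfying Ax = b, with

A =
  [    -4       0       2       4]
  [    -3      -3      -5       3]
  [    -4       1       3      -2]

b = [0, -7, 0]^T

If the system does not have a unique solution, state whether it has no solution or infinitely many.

Row-reduce:
R1 ← R1 / (-4).
R2 ← R2 + 3·R1.
R3 ← R3 + 4·R1.
R2 ← R2 / (-3).
R3 ← R3 − 1·R2.
R3 ← R3 / (-7/6).
R1 ← R1 + 1/2·R3.
R2 ← R2 − 13/6·R3.
Rank is 3 with 4 unknowns, leaving x_4 free.

infinitely many solutions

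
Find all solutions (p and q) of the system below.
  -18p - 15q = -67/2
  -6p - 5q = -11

Row-reduce:
R1 ← R1 / (-18).
R2 ← R2 + 6·R1.
Row 2 reduces to 0 = 1/6, a contradiction. The system is inconsistent.

no solution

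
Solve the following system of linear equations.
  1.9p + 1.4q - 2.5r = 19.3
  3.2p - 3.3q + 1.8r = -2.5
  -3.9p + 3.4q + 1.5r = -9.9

p = 4, q = 3, r = -3

Row-reduce the augmented matrix:
R1 ← R1 / (19/10).
R2 ← R2 − 16/5·R1.
R3 ← R3 + 39/10·R1.
R2 ← R2 / (-215/38).
R1 ← R1 − 14/19·R2.
R3 ← R3 − 596/95·R2.
R3 ← R3 / (16303/5375).
R1 ← R1 + 573/1075·R3.
R2 ← R2 + 1142/1075·R3.
Reading off the reduced rows gives p = 4, q = 3, r = -3.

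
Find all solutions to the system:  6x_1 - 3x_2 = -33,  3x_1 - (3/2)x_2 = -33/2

Row-reduce:
R1 ← R1 / (6).
R2 ← R2 − 3·R1.
Rank is 1 with 2 unknowns, leaving x_2 free.

infinitely many solutions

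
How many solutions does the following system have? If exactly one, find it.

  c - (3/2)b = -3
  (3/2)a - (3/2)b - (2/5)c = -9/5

Row-reduce:
Swap R1 and R2.
R1 ← R1 / (3/2).
R2 ← R2 / (-3/2).
R1 ← R1 + 1·R2.
Rank is 2 with 3 unknowns, leaving c free.

infinitely many solutions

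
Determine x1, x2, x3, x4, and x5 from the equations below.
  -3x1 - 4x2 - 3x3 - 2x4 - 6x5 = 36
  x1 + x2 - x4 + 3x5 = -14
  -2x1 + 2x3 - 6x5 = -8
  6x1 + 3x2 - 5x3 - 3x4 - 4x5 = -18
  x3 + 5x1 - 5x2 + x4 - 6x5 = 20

Row-reduce the augmented matrix:
R1 ← R1 / (-3).
R2 ← R2 − 1·R1.
R3 ← R3 + 2·R1.
R4 ← R4 − 6·R1.
R5 ← R5 − 5·R1.
R2 ← R2 / (-1/3).
R1 ← R1 − 4/3·R2.
R3 ← R3 − 8/3·R2.
R4 ← R4 + 5·R2.
R5 ← R5 + 35/3·R2.
R3 ← R3 / (-4).
R1 ← R1 + 3·R3.
R2 ← R2 − 3·R3.
R4 ← R4 − 4·R3.
R5 ← R5 − 31·R3.
R4 ← R4 / (6).
R1 ← R1 − 3·R4.
R2 ← R2 + 4·R4.
R3 ← R3 − 3·R4.
R5 ← R5 + 37·R4.
R5 ← R5 / (-476/3).
R1 ← R1 − 14·R5.
R2 ← R2 + 91/6·R5.
R3 ← R3 − 11·R5.
R4 ← R4 + 25/6·R5.
Reading off the reduced rows gives x1 = -2, x2 = -6, x3 = -6, x4 = 6, x5 = 0.

x1 = -2, x2 = -6, x3 = -6, x4 = 6, x5 = 0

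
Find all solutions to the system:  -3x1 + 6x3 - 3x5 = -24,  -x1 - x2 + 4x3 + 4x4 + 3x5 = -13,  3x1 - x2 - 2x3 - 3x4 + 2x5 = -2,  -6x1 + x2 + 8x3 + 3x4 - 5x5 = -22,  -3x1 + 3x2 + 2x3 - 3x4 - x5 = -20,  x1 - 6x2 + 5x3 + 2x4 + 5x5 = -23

Row-reduce the augmented matrix:
R1 ← R1 / (-3).
R2 ← R2 + 1·R1.
R3 ← R3 − 3·R1.
R4 ← R4 + 6·R1.
R5 ← R5 + 3·R1.
R6 ← R6 − 1·R1.
R2 ← R2 / (-1).
R3 ← R3 + 1·R2.
R4 ← R4 − 1·R2.
R5 ← R5 − 3·R2.
R6 ← R6 + 6·R2.
R3 ← R3 / (2).
R1 ← R1 + 2·R3.
R2 ← R2 + 2·R3.
R4 ← R4 + 2·R3.
R5 ← R5 − 2·R3.
R6 ← R6 + 5·R3.
Swap R4 and R5.
R4 ← R4 / (16).
R1 ← R1 + 7·R4.
R2 ← R2 + 11·R4.
R3 ← R3 + 7/2·R4.
R6 ← R6 + 79/2·R4.
Swap R5 and R6.
R5 ← R5 / (461/32).
R1 ← R1 − 69/16·R5.
R2 ← R2 − 65/16·R5.
R3 ← R3 − 53/32·R5.
R4 ← R4 − 19/16·R5.
R6 reduces to 0 = 0, so the extra equation is consistent.
Reading off the reduced rows gives x1 = 0, x2 = -1, x3 = -5, x4 = 3, x5 = -2.

x1 = 0, x2 = -1, x3 = -5, x4 = 3, x5 = -2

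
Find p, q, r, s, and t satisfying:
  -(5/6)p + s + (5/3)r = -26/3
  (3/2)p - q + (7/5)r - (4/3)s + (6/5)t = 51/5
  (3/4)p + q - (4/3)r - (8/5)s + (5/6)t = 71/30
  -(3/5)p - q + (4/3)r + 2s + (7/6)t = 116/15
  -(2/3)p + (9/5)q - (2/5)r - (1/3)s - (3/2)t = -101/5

p = 6, q = -6, r = -4, s = 3, t = 4

Row-reduce the augmented matrix:
R1 ← R1 / (-5/6).
R2 ← R2 − 3/2·R1.
R3 ← R3 − 3/4·R1.
R4 ← R4 + 3/5·R1.
R5 ← R5 + 2/3·R1.
R2 ← R2 / (-1).
R3 ← R3 − 1·R2.
R4 ← R4 + 1·R2.
R5 ← R5 − 9/5·R2.
R3 ← R3 / (137/30).
R1 ← R1 + 2·R3.
R2 ← R2 + 22/5·R3.
R4 ← R4 + 64/15·R3.
R5 ← R5 − 464/75·R3.
R4 ← R4 / (2039/3425).
R1 ← R1 + 892/685·R4.
R2 ← R2 + 1421/2055·R4.
R3 ← R3 + 7/137·R4.
R5 ← R5 − 78/3425·R4.
R5 ← R5 / (-132497/61170).
R1 ← R1 − 10140/2039·R5.
R2 ← R2 − 35809/12234·R5.
R3 ← R3 − 2469/4078·R5.
R4 ← R4 − 12785/4078·R5.
Reading off the reduced rows gives p = 6, q = -6, r = -4, s = 3, t = 4.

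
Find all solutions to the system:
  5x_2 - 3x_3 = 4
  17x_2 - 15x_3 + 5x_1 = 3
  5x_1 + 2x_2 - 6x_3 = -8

no solution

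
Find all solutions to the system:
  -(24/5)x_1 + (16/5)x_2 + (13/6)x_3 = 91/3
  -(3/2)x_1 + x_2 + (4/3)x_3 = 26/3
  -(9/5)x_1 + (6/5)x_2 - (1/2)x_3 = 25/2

Row-reduce:
R1 ← R1 / (-24/5).
R2 ← R2 + 3/2·R1.
R3 ← R3 + 9/5·R1.
R2 ← R2 / (21/32).
R1 ← R1 + 65/144·R2.
R3 ← R3 + 21/16·R2.
Row 3 reduces to 0 = -1/2, a contradiction. The system is inconsistent.

no solution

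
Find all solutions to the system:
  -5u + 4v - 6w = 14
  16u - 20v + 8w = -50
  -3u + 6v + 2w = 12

no solution

Row-reduce:
R1 ← R1 / (-5).
R2 ← R2 − 16·R1.
R3 ← R3 + 3·R1.
R2 ← R2 / (-36/5).
R1 ← R1 + 4/5·R2.
R3 ← R3 − 18/5·R2.
Row 3 reduces to 0 = 1, a contradiction. The system is inconsistent.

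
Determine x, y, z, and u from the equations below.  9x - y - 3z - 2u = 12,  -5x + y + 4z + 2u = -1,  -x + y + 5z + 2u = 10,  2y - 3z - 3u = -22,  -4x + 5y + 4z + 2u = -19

x = 2, y = -5, z = 3, u = 1

Row-reduce the augmented matrix:
R1 ← R1 / (9).
R2 ← R2 + 5·R1.
R3 ← R3 + 1·R1.
R5 ← R5 + 4·R1.
R2 ← R2 / (4/9).
R1 ← R1 + 1/9·R2.
R3 ← R3 − 8/9·R2.
R4 ← R4 − 2·R2.
R5 ← R5 − 41/9·R2.
Swap R3 and R4.
R3 ← R3 / (-27/2).
R1 ← R1 − 1/4·R3.
R2 ← R2 − 21/4·R3.
R5 ← R5 + 85/4·R3.
Swap R4 and R5.
R4 ← R4 / (163/54).
R1 ← R1 + 7/54·R4.
R2 ← R2 + 13/18·R4.
R3 ← R3 − 14/27·R4.
R5 reduces to 0 = 0, so the extra equation is consistent.
Reading off the reduced rows gives x = 2, y = -5, z = 3, u = 1.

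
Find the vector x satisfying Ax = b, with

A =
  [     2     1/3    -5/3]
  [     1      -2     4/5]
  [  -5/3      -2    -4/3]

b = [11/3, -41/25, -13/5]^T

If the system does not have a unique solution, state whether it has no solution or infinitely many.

Row-reduce the augmented matrix:
R1 ← R1 / (2).
R2 ← R2 − 1·R1.
R3 ← R3 + 5/3·R1.
R2 ← R2 / (-13/6).
R1 ← R1 − 1/6·R2.
R3 ← R3 + 31/18·R2.
R3 ← R3 / (-784/195).
R1 ← R1 + 46/65·R3.
R2 ← R2 + 49/65·R3.
Reading off the reduced rows gives x_1 = 1, x_2 = 1, x_3 = -4/5.

x_1 = 1, x_2 = 1, x_3 = -4/5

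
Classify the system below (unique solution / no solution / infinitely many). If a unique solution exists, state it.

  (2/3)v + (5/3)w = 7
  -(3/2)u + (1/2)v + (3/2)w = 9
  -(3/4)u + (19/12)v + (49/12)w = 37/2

Row-reduce:
Swap R1 and R2.
R1 ← R1 / (-3/2).
R3 ← R3 + 3/4·R1.
R2 ← R2 / (2/3).
R1 ← R1 + 1/3·R2.
R3 ← R3 − 4/3·R2.
Rank is 2 with 3 unknowns, leaving w free.

infinitely many solutions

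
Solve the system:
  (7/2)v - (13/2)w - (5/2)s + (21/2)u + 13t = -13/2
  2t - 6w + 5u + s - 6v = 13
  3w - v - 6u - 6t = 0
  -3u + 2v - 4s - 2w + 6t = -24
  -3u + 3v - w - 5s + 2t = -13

Row-reduce:
R1 ← R1 / (21/2).
R2 ← R2 − 5·R1.
R3 ← R3 + 6·R1.
R4 ← R4 + 3·R1.
R5 ← R5 + 3·R1.
R2 ← R2 / (-23/3).
R1 ← R1 − 1/3·R2.
R3 ← R3 − 1·R2.
R4 ← R4 − 3·R2.
R5 ← R5 − 4·R2.
R3 ← R3 / (-176/161).
R1 ← R1 + 120/161·R3.
R2 ← R2 − 61/161·R3.
R4 ← R4 + 804/161·R3.
R5 ← R5 + 704/161·R3.
R4 ← R4 / (15/11).
R1 ← R1 − 7/11·R4.
R2 ← R2 + 15/22·R4.
R3 ← R3 − 23/22·R4.
Rank is 4 with 5 unknowns, leaving t free.

infinitely many solutions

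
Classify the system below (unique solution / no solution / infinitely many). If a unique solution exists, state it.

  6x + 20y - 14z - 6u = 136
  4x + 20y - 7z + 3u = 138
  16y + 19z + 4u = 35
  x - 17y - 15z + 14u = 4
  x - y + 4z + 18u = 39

Row-reduce the augmented matrix:
R1 ← R1 / (6).
R2 ← R2 − 4·R1.
R4 ← R4 − 1·R1.
R5 ← R5 − 1·R1.
R2 ← R2 / (20/3).
R1 ← R1 − 10/3·R2.
R3 ← R3 − 16·R2.
R4 ← R4 + 61/3·R2.
R5 ← R5 + 13/3·R2.
R3 ← R3 / (67/5).
R1 ← R1 + 7/2·R3.
R2 ← R2 − 7/20·R3.
R4 ← R4 + 111/20·R3.
R5 ← R5 − 157/20·R3.
R4 ← R4 / (8321/268).
R1 ← R1 + 1051/134·R4.
R2 ← R2 − 371/268·R4.
R3 ← R3 + 64/67·R4.
R5 ← R5 − 8321/268·R4.
R5 reduces to 0 = 0, so the extra equation is consistent.
Reading off the reduced rows gives x = 2, y = 5, z = -3, u = 3.

x = 2, y = 5, z = -3, u = 3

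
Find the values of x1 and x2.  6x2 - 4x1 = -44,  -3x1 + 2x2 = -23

Row-reduce the augmented matrix:
R1 ← R1 / (-4).
R2 ← R2 + 3·R1.
R2 ← R2 / (-5/2).
R1 ← R1 + 3/2·R2.
Reading off the reduced rows gives x1 = 5, x2 = -4.

x1 = 5, x2 = -4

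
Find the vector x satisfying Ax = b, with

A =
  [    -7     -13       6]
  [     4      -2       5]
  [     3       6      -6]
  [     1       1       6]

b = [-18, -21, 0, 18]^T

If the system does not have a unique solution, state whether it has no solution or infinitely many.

x_1 = -6, x_2 = 6, x_3 = 3

Row-reduce the augmented matrix:
R1 ← R1 / (-7).
R2 ← R2 − 4·R1.
R3 ← R3 − 3·R1.
R4 ← R4 − 1·R1.
R2 ← R2 / (-66/7).
R1 ← R1 − 13/7·R2.
R3 ← R3 − 3/7·R2.
R4 ← R4 + 6/7·R2.
R3 ← R3 / (-67/22).
R1 ← R1 − 53/66·R3.
R2 ← R2 + 59/66·R3.
R4 ← R4 − 67/11·R3.
R4 reduces to 0 = 0, so the extra equation is consistent.
Reading off the reduced rows gives x_1 = -6, x_2 = 6, x_3 = 3.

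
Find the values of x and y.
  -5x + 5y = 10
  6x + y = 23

Row-reduce the augmented matrix:
R1 ← R1 / (-5).
R2 ← R2 − 6·R1.
R2 ← R2 / (7).
R1 ← R1 + 1·R2.
Reading off the reduced rows gives x = 3, y = 5.

x = 3, y = 5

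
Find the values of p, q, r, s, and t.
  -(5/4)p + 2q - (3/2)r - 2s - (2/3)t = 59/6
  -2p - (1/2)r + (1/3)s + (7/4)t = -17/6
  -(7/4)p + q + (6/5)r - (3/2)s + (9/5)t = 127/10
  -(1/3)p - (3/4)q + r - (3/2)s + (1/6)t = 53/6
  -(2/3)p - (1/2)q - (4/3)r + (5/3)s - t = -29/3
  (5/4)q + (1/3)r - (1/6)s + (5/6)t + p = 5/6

Row-reduce the augmented matrix:
R1 ← R1 / (-5/4).
R2 ← R2 + 2·R1.
R3 ← R3 + 7/4·R1.
R4 ← R4 + 1/3·R1.
R5 ← R5 + 2/3·R1.
R6 ← R6 − 1·R1.
R2 ← R2 / (-16/5).
R1 ← R1 + 8/5·R2.
R3 ← R3 + 9/5·R2.
R4 ← R4 + 77/60·R2.
R5 ← R5 + 47/30·R2.
R6 ← R6 − 57/20·R2.
R3 ← R3 / (357/160).
R1 ← R1 − 1/4·R3.
R2 ← R2 + 19/32·R3.
R4 ← R4 − 245/384·R3.
R5 ← R5 + 281/192·R3.
R6 ← R6 − 317/384·R3.
R4 ← R4 / (-2677/1224).
R1 ← R1 + 32/357·R4.
R2 ← R2 + 919/714·R4.
R3 ← R3 + 110/357·R4.
R5 ← R5 − 263/476·R4.
R6 ← R6 − 14005/8568·R4.
R5 ← R5 / (-784811/505953).
R1 ← R1 + 53861/56217·R5.
R2 ← R2 − 1517/18739·R5.
R3 ← R3 − 226613/337302·R5.
R4 ← R4 − 8179/16062·R5.
R6 ← R6 − 784811/505953·R5.
R6 reduces to 0 = 0, so the extra equation is consistent.
Reading off the reduced rows gives p = -2, q = 2, r = 4, s = -4, t = -2.

p = -2, q = 2, r = 4, s = -4, t = -2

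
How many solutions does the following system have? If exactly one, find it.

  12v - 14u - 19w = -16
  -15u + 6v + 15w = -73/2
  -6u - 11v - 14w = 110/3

Row-reduce the augmented matrix:
R1 ← R1 / (-14).
R2 ← R2 + 15·R1.
R3 ← R3 + 6·R1.
R2 ← R2 / (-48/7).
R1 ← R1 + 6/7·R2.
R3 ← R3 + 113/7·R2.
R3 ← R3 / (-2851/32).
R1 ← R1 + 49/16·R3.
R2 ← R2 + 165/32·R3.
Reading off the reduced rows gives u = 1/2, v = -7/3, w = -1.

u = 1/2, v = -7/3, w = -1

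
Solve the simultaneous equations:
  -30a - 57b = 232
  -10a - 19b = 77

no solution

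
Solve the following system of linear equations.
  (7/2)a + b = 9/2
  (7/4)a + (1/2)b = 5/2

Row-reduce:
R1 ← R1 / (7/2).
R2 ← R2 − 7/4·R1.
Row 2 reduces to 0 = 1/4, a contradiction. The system is inconsistent.

no solution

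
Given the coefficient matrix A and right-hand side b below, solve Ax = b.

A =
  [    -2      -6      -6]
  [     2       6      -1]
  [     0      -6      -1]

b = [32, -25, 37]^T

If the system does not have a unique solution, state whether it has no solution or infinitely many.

Row-reduce the augmented matrix:
R1 ← R1 / (-2).
R2 ← R2 − 2·R1.
Swap R2 and R3.
R2 ← R2 / (-6).
R1 ← R1 − 3·R2.
R3 ← R3 / (-7).
R1 ← R1 − 5/2·R3.
R2 ← R2 − 1/6·R3.
Reading off the reduced rows gives x_1 = 5, x_2 = -6, x_3 = -1.

x_1 = 5, x_2 = -6, x_3 = -1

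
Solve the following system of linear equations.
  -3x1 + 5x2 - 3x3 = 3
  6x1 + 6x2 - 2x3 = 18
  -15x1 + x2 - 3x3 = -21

Row-reduce:
R1 ← R1 / (-3).
R2 ← R2 − 6·R1.
R3 ← R3 + 15·R1.
R2 ← R2 / (16).
R1 ← R1 + 5/3·R2.
R3 ← R3 + 24·R2.
Rank is 2 with 3 unknowns, leaving x3 free.

infinitely many solutions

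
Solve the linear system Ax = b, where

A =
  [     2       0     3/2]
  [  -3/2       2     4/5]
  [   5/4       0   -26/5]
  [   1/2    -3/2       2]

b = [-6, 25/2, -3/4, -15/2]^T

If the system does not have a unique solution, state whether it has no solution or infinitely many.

no solution

Row-reduce:
R1 ← R1 / (2).
R2 ← R2 + 3/2·R1.
R3 ← R3 − 5/4·R1.
R4 ← R4 − 1/2·R1.
R2 ← R2 / (2).
R4 ← R4 + 3/2·R2.
R3 ← R3 / (-491/80).
R1 ← R1 − 3/4·R3.
R2 ← R2 − 77/80·R3.
R4 ← R4 − 491/160·R3.
Row 4 reduces to 0 = 3/2, a contradiction. The system is inconsistent.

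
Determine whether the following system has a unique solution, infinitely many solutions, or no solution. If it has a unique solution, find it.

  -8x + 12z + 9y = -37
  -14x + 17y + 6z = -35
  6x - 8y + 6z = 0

no solution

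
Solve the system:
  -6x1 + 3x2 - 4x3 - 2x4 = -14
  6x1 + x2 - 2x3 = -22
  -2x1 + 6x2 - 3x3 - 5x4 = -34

infinitely many solutions

Row-reduce:
R1 ← R1 / (-6).
R2 ← R2 − 6·R1.
R3 ← R3 + 2·R1.
R2 ← R2 / (4).
R1 ← R1 + 1/2·R2.
R3 ← R3 − 5·R2.
R3 ← R3 / (35/6).
R1 ← R1 + 1/12·R3.
R2 ← R2 + 3/2·R3.
Rank is 3 with 4 unknowns, leaving x4 free.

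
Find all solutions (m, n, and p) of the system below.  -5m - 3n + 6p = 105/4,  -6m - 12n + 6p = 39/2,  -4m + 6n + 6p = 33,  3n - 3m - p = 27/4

Row-reduce the augmented matrix:
R1 ← R1 / (-5).
R2 ← R2 + 6·R1.
R3 ← R3 + 4·R1.
R4 ← R4 + 3·R1.
R2 ← R2 / (-42/5).
R1 ← R1 − 3/5·R2.
R3 ← R3 − 42/5·R2.
R4 ← R4 − 24/5·R2.
Swap R3 and R4.
R3 ← R3 / (-37/7).
R1 ← R1 + 9/7·R3.
R2 ← R2 − 1/7·R3.
R4 reduces to 0 = 0, so the extra equation is consistent.
Reading off the reduced rows gives m = -9/4, n = 1, p = 3.

m = -9/4, n = 1, p = 3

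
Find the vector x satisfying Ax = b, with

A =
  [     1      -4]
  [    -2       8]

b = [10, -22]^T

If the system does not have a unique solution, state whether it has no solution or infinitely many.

Row-reduce:
R2 ← R2 + 2·R1.
Row 2 reduces to 0 = -2, a contradiction. The system is inconsistent.

no solution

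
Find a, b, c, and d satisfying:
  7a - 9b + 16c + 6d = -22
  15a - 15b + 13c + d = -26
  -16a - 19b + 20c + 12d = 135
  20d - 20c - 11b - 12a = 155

a = -5, b = -5, c = -2, d = 0

Row-reduce the augmented matrix:
R1 ← R1 / (7).
R2 ← R2 − 15·R1.
R3 ← R3 + 16·R1.
R4 ← R4 + 12·R1.
R2 ← R2 / (30/7).
R1 ← R1 + 9/7·R2.
R3 ← R3 + 277/7·R2.
R4 ← R4 + 185/7·R2.
R3 ← R3 / (-4199/30).
R1 ← R1 + 41/10·R3.
R2 ← R2 + 149/30·R3.
R4 ← R4 + 743/6·R3.
R4 ← R4 / (131336/4199).
R1 ← R1 + 1034/4199·R4.
R2 ← R2 − 864/4199·R4.
R3 ← R3 − 2513/4199·R4.
Reading off the reduced rows gives a = -5, b = -5, c = -2, d = 0.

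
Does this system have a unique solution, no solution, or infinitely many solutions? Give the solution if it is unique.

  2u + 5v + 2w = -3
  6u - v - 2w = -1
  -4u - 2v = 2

Row-reduce:
R1 ← R1 / (2).
R2 ← R2 − 6·R1.
R3 ← R3 + 4·R1.
R2 ← R2 / (-16).
R1 ← R1 − 5/2·R2.
R3 ← R3 − 8·R2.
Rank is 2 with 3 unknowns, leaving w free.

infinitely many solutions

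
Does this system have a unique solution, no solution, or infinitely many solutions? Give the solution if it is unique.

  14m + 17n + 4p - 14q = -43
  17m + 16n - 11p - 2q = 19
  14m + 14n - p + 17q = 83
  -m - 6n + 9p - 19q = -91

m = 0, n = 1, p = -1, q = 4

Row-reduce the augmented matrix:
R1 ← R1 / (14).
R2 ← R2 − 17·R1.
R3 ← R3 − 14·R1.
R4 ← R4 + 1·R1.
R2 ← R2 / (-65/14).
R1 ← R1 − 17/14·R2.
R3 ← R3 + 3·R2.
R4 ← R4 + 67/14·R2.
R3 ← R3 / (341/65).
R1 ← R1 + 251/65·R3.
R2 ← R2 − 222/65·R3.
R4 ← R4 − 1666/65·R3.
R4 ← R4 / (-47591/341).
R1 ← R1 − 6345/341·R4.
R2 ← R2 + 5832/341·R4.
R3 ← R3 − 1385/341·R4.
Reading off the reduced rows gives m = 0, n = 1, p = -1, q = 4.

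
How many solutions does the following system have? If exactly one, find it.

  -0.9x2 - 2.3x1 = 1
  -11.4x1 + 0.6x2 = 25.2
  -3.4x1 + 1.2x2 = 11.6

x1 = -2, x2 = 4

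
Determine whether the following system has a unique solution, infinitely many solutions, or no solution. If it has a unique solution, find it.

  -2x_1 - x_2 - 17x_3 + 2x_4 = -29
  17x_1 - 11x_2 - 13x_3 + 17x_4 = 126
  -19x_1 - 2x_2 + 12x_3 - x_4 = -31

infinitely many solutions

Row-reduce:
R1 ← R1 / (-2).
R2 ← R2 − 17·R1.
R3 ← R3 + 19·R1.
R2 ← R2 / (-39/2).
R1 ← R1 − 1/2·R2.
R3 ← R3 − 15/2·R2.
R3 ← R3 / (1468/13).
R1 ← R1 − 58/13·R3.
R2 ← R2 − 105/13·R3.
Rank is 3 with 4 unknowns, leaving x_4 free.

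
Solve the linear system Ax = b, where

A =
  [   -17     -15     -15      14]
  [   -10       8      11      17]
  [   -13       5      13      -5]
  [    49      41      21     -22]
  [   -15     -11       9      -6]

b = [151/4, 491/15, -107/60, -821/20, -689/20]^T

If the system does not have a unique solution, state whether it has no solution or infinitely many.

x_1 = -8/5, x_2 = 11/4, x_3 = -7/3, x_4 = 6/5

Row-reduce the augmented matrix:
R1 ← R1 / (-17).
R2 ← R2 + 10·R1.
R3 ← R3 + 13·R1.
R4 ← R4 − 49·R1.
R5 ← R5 + 15·R1.
R2 ← R2 / (286/17).
R1 ← R1 − 15/17·R2.
R3 ← R3 − 280/17·R2.
R4 ← R4 + 38/17·R2.
R5 ← R5 − 38/17·R2.
R3 ← R3 / (724/143).
R1 ← R1 + 45/286·R3.
R2 ← R2 − 337/286·R3.
R4 ← R4 + 2803/143·R3.
R5 ← R5 − 2803/143·R3.
R4 ← R4 / (-53945/724).
R1 ← R1 + 2951/1448·R4.
R2 ← R2 − 8939/1448·R4.
R3 ← R3 + 3473/724·R4.
R5 ← R5 − 53945/724·R4.
R5 reduces to 0 = 0, so the extra equation is consistent.
Reading off the reduced rows gives x_1 = -8/5, x_2 = 11/4, x_3 = -7/3, x_4 = 6/5.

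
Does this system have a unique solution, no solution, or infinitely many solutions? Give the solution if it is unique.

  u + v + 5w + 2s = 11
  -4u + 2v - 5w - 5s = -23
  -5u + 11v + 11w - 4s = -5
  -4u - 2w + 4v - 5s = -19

infinitely many solutions

Row-reduce:
R2 ← R2 + 4·R1.
R3 ← R3 + 5·R1.
R4 ← R4 + 4·R1.
R2 ← R2 / (6).
R1 ← R1 − 1·R2.
R3 ← R3 − 16·R2.
R4 ← R4 − 8·R2.
R3 ← R3 / (-4).
R1 ← R1 − 5/2·R3.
R2 ← R2 − 5/2·R3.
R4 ← R4 + 2·R3.
Rank is 3 with 4 unknowns, leaving s free.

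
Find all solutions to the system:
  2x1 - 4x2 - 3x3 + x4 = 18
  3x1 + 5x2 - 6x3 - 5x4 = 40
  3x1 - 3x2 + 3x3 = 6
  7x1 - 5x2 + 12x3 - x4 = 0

infinitely many solutions

Row-reduce:
R1 ← R1 / (2).
R2 ← R2 − 3·R1.
R3 ← R3 − 3·R1.
R4 ← R4 − 7·R1.
R2 ← R2 / (11).
R1 ← R1 + 2·R2.
R3 ← R3 − 3·R2.
R4 ← R4 − 9·R2.
R3 ← R3 / (87/11).
R1 ← R1 + 39/22·R3.
R2 ← R2 + 3/22·R3.
R4 ← R4 − 261/11·R3.
Rank is 3 with 4 unknowns, leaving x4 free.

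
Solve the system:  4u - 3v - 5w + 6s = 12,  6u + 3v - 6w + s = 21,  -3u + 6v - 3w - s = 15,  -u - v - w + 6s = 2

Row-reduce the augmented matrix:
R1 ← R1 / (4).
R2 ← R2 − 6·R1.
R3 ← R3 + 3·R1.
R4 ← R4 + 1·R1.
R2 ← R2 / (15/2).
R1 ← R1 + 3/4·R2.
R3 ← R3 − 15/4·R2.
R4 ← R4 + 7/4·R2.
R3 ← R3 / (-15/2).
R1 ← R1 + 11/10·R3.
R2 ← R2 − 1/5·R3.
R4 ← R4 + 19/10·R3.
R4 ← R4 / (56/15).
R1 ← R1 + 2/5·R4.
R2 ← R2 + 13/15·R4.
R3 ← R3 + 1·R4.
Reading off the reduced rows gives u = 0, v = 1, w = -3, s = 0.

u = 0, v = 1, w = -3, s = 0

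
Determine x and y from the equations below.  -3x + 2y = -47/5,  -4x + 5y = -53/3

x = 5/3, y = -11/5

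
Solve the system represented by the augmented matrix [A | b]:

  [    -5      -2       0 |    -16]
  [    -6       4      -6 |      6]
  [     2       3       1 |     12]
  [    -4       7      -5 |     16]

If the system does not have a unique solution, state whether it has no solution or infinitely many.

no solution

Row-reduce:
R1 ← R1 / (-5).
R2 ← R2 + 6·R1.
R3 ← R3 − 2·R1.
R4 ← R4 + 4·R1.
R2 ← R2 / (32/5).
R1 ← R1 − 2/5·R2.
R3 ← R3 − 11/5·R2.
R4 ← R4 − 43/5·R2.
R3 ← R3 / (49/16).
R1 ← R1 − 3/8·R3.
R2 ← R2 + 15/16·R3.
R4 ← R4 − 49/16·R3.
Row 4 reduces to 0 = -2, a contradiction. The system is inconsistent.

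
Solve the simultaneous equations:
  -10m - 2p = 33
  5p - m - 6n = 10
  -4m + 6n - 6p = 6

no solution

Row-reduce:
R1 ← R1 / (-10).
R2 ← R2 + 1·R1.
R3 ← R3 + 4·R1.
R2 ← R2 / (-6).
R3 ← R3 − 6·R2.
Row 3 reduces to 0 = -1/2, a contradiction. The system is inconsistent.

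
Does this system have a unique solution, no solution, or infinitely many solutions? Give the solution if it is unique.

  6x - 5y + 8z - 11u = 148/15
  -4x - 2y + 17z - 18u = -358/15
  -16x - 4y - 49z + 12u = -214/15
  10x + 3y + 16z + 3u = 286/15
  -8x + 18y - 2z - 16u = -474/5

x = 5/3, y = -3, z = 2/5, u = 5/3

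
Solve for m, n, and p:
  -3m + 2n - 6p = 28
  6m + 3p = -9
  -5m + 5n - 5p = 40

Row-reduce the augmented matrix:
R1 ← R1 / (-3).
R2 ← R2 − 6·R1.
R3 ← R3 + 5·R1.
R2 ← R2 / (4).
R1 ← R1 + 2/3·R2.
R3 ← R3 − 5/3·R2.
R3 ← R3 / (35/4).
R1 ← R1 − 1/2·R3.
R2 ← R2 + 9/4·R3.
Reading off the reduced rows gives m = 0, n = 5, p = -3.

m = 0, n = 5, p = -3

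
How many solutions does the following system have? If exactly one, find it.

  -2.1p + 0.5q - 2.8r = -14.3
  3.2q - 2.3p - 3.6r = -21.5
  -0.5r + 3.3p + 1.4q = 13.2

p = 5, q = -2, r = 1

Row-reduce the augmented matrix:
R1 ← R1 / (-21/10).
R2 ← R2 + 23/10·R1.
R3 ← R3 − 33/10·R1.
R2 ← R2 / (557/210).
R1 ← R1 + 5/21·R2.
R3 ← R3 − 153/70·R2.
R3 ← R3 / (-4969/1114).
R1 ← R1 − 716/557·R3.
R2 ← R2 + 112/557·R3.
Reading off the reduced rows gives p = 5, q = -2, r = 1.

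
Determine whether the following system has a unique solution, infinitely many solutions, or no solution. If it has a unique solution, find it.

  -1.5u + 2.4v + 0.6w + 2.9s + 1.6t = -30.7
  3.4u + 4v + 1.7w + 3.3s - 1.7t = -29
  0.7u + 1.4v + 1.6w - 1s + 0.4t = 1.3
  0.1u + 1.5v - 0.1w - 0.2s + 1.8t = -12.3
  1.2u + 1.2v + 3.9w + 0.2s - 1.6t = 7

u = -1, v = -4, w = 2, s = -6, t = -4

Row-reduce the augmented matrix:
R1 ← R1 / (-3/2).
R2 ← R2 − 17/5·R1.
R3 ← R3 − 7/10·R1.
R4 ← R4 − 1/10·R1.
R5 ← R5 − 6/5·R1.
R2 ← R2 / (236/25).
R1 ← R1 + 8/5·R2.
R3 ← R3 − 63/25·R2.
R4 ← R4 − 83/50·R2.
R5 ← R5 − 78/25·R2.
R3 ← R3 / (2509/2360).
R1 ← R1 − 7/59·R3.
R2 ← R2 − 153/472·R3.
R4 ← R4 + 2823/4720·R3.
R5 ← R5 − 795/236·R3.
R4 ← R4 / (-35051/11580).
R1 ← R1 + 1/193·R4.
R2 ← R2 − 2017/1158·R4.
R3 ← R3 + 1243/579·R4.
R5 ← R5 − 12523/1930·R4.
R5 ← R5 / (5300141/4556630).
R1 ← R1 + 370898/455663·R5.
R2 ← R2 − 39195/35051·R5.
R3 ← R3 + 350647/455663·R5.
R4 ← R4 + 289580/455663·R5.
Reading off the reduced rows gives u = -1, v = -4, w = 2, s = -6, t = -4.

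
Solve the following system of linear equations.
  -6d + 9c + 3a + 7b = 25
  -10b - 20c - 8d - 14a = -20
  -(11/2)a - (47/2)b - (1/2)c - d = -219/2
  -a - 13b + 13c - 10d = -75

no solution

Row-reduce:
R1 ← R1 / (3).
R2 ← R2 + 14·R1.
R3 ← R3 + 11/2·R1.
R4 ← R4 + 1·R1.
R2 ← R2 / (68/3).
R1 ← R1 − 7/3·R2.
R3 ← R3 + 32/3·R2.
R4 ← R4 + 32/3·R2.
R3 ← R3 / (448/17).
R1 ← R1 − 25/34·R3.
R2 ← R2 − 33/34·R3.
R4 ← R4 − 448/17·R3.
Row 4 reduces to 0 = -3, a contradiction. The system is inconsistent.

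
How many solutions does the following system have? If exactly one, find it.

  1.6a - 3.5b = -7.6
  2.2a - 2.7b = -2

a = 4, b = 4

Row-reduce the augmented matrix:
R1 ← R1 / (8/5).
R2 ← R2 − 11/5·R1.
R2 ← R2 / (169/80).
R1 ← R1 + 35/16·R2.
Reading off the reduced rows gives a = 4, b = 4.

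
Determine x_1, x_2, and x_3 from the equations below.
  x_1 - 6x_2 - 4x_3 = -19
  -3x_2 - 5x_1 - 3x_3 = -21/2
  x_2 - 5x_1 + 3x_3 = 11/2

x_1 = 0, x_2 = 5/2, x_3 = 1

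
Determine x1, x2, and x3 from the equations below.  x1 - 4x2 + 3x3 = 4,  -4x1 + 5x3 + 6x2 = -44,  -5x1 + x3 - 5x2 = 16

Row-reduce the augmented matrix:
R2 ← R2 + 4·R1.
R3 ← R3 + 5·R1.
R2 ← R2 / (-10).
R1 ← R1 + 4·R2.
R3 ← R3 + 25·R2.
R3 ← R3 / (-53/2).
R1 ← R1 + 19/5·R3.
R2 ← R2 + 17/10·R3.
Reading off the reduced rows gives x1 = 0, x2 = -4, x3 = -4.

x1 = 0, x2 = -4, x3 = -4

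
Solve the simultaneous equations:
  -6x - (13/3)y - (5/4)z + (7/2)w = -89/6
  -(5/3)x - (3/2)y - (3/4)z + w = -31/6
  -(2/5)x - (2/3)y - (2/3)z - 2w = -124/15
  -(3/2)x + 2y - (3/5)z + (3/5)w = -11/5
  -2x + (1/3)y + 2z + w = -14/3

Row-reduce:
R1 ← R1 / (-6).
R2 ← R2 + 5/3·R1.
R3 ← R3 + 2/5·R1.
R4 ← R4 + 3/2·R1.
R5 ← R5 + 2·R1.
R2 ← R2 / (-8/27).
R1 ← R1 − 13/18·R2.
R3 ← R3 + 17/45·R2.
R4 ← R4 − 37/12·R2.
R5 ← R5 − 16/9·R2.
R3 ← R3 / (-67/960).
R1 ← R1 + 99/128·R3.
R2 ← R2 − 87/64·R3.
R4 ← R4 + 5733/1280·R3.
R4 ← R4 / (9756/67).
R1 ← R1 − 1650/67·R4.
R2 ← R2 + 2967/67·R4.
R3 ← R3 − 2178/67·R4.
Row 5 reduces to 0 = -6, a contradiction. The system is inconsistent.

no solution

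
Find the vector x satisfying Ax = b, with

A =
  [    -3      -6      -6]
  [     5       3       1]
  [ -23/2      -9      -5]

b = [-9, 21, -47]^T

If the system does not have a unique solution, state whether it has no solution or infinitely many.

no solution

Row-reduce:
R1 ← R1 / (-3).
R2 ← R2 − 5·R1.
R3 ← R3 + 23/2·R1.
R2 ← R2 / (-7).
R1 ← R1 − 2·R2.
R3 ← R3 − 14·R2.
Row 3 reduces to 0 = -1/2, a contradiction. The system is inconsistent.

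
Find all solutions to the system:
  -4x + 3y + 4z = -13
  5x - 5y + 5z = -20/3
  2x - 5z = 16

Row-reduce the augmented matrix:
R1 ← R1 / (-4).
R2 ← R2 − 5·R1.
R3 ← R3 − 2·R1.
R2 ← R2 / (-5/4).
R1 ← R1 + 3/4·R2.
R3 ← R3 − 3/2·R2.
R3 ← R3 / (9).
R1 ← R1 + 7·R3.
R2 ← R2 + 8·R3.
Reading off the reduced rows gives x = 3, y = 7/3, z = -2.

x = 3, y = 7/3, z = -2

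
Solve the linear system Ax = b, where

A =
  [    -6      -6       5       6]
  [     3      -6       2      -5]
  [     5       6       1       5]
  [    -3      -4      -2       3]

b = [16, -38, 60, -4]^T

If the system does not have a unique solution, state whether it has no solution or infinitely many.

x_1 = 2, x_2 = 3, x_3 = 2, x_4 = 6

Row-reduce the augmented matrix:
R1 ← R1 / (-6).
R2 ← R2 − 3·R1.
R3 ← R3 − 5·R1.
R4 ← R4 + 3·R1.
R2 ← R2 / (-9).
R1 ← R1 − 1·R2.
R3 ← R3 − 1·R2.
R4 ← R4 + 1·R2.
R3 ← R3 / (17/3).
R1 ← R1 + 1/3·R3.
R2 ← R2 + 1/2·R3.
R4 ← R4 + 5·R3.
R4 ← R4 / (1354/153).
R1 ← R1 + 11/17·R4.
R2 ← R2 − 166/153·R4.
R3 ← R3 − 88/51·R4.
Reading off the reduced rows gives x_1 = 2, x_2 = 3, x_3 = 2, x_4 = 6.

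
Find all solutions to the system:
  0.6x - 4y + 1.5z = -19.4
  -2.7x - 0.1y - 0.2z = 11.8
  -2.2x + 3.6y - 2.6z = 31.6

x = -4, y = 2, z = -6

Row-reduce the augmented matrix:
R1 ← R1 / (3/5).
R2 ← R2 + 27/10·R1.
R3 ← R3 + 11/5·R1.
R2 ← R2 / (-181/10).
R1 ← R1 + 20/3·R2.
R3 ← R3 + 166/15·R2.
R3 ← R3 / (-5999/5430).
R1 ← R1 − 95/1086·R3.
R2 ← R2 + 131/362·R3.
Reading off the reduced rows gives x = -4, y = 2, z = -6.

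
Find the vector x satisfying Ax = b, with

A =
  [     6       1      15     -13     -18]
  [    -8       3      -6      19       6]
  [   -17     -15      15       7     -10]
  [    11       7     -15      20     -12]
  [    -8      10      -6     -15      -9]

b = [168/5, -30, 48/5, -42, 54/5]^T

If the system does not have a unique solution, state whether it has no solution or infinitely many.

Row-reduce the augmented matrix:
R1 ← R1 / (6).
R2 ← R2 + 8·R1.
R3 ← R3 + 17·R1.
R4 ← R4 − 11·R1.
R5 ← R5 + 8·R1.
R2 ← R2 / (13/3).
R1 ← R1 − 1/6·R2.
R3 ← R3 + 73/6·R2.
R4 ← R4 − 31/6·R2.
R5 ← R5 − 34/3·R2.
R3 ← R3 / (2517/26).
R1 ← R1 − 51/26·R3.
R2 ← R2 − 42/13·R3.
R4 ← R4 + 1539/26·R3.
R5 ← R5 + 294/13·R3.
R4 ← R4 / (22205/839).
R1 ← R1 + 1444/839·R4.
R2 ← R2 − 1027/839·R4.
R3 ← R3 + 218/839·R4.
R5 ← R5 + 35715/839·R4.
R5 ← R5 / (-237047/4441).
R1 ← R1 + 38224/22205·R5.
R2 ← R2 − 16852/22205·R5.
R3 ← R3 + 93584/66615·R5.
R4 ← R4 + 21594/22205·R5.
Reading off the reduced rows gives x_1 = 0, x_2 = 0, x_3 = 6/5, x_4 = -6/5, x_5 = 0.

x_1 = 0, x_2 = 0, x_3 = 6/5, x_4 = -6/5, x_5 = 0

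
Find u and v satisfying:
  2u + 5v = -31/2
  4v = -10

u = -3/2, v = -5/2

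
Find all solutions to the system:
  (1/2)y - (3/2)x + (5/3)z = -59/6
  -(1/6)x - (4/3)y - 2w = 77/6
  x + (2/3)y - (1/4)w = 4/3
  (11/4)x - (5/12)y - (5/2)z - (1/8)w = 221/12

no solution

Row-reduce:
R1 ← R1 / (-3/2).
R2 ← R2 + 1/6·R1.
R3 ← R3 − 1·R1.
R4 ← R4 − 11/4·R1.
R2 ← R2 / (-25/18).
R1 ← R1 + 1/3·R2.
R3 ← R3 − 1·R2.
R4 ← R4 − 1/2·R2.
R3 ← R3 / (44/45).
R1 ← R1 + 16/15·R3.
R2 ← R2 − 2/15·R3.
R4 ← R4 − 22/45·R3.
Row 4 reduces to 0 = 3, a contradiction. The system is inconsistent.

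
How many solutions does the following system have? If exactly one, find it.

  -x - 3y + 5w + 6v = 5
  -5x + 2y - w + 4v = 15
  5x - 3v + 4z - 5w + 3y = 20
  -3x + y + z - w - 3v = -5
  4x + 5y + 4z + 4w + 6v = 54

Row-reduce the augmented matrix:
R1 ← R1 / (-1).
R2 ← R2 + 5·R1.
R3 ← R3 − 5·R1.
R4 ← R4 + 3·R1.
R5 ← R5 − 4·R1.
R2 ← R2 / (17).
R1 ← R1 − 3·R2.
R3 ← R3 + 12·R2.
R4 ← R4 − 10·R2.
R5 ← R5 + 7·R2.
R3 ← R3 / (4).
R4 ← R4 − 1·R3.
R5 ← R5 − 4·R3.
R4 ← R4 / (-19/17).
R1 ← R1 + 7/17·R4.
R2 ← R2 + 26/17·R4.
R3 ← R3 − 7/17·R4.
R5 ← R5 − 198/17·R4.
R5 ← R5 / (-2711/38).
R1 ← R1 − 113/76·R5.
R2 ← R2 − 351/38·R5.
R3 ← R3 + 14/19·R5.
R4 ← R4 − 535/76·R5.
Reading off the reduced rows gives x = 1, y = 4, z = 3, w = 0, v = 3.

x = 1, y = 4, z = 3, w = 0, v = 3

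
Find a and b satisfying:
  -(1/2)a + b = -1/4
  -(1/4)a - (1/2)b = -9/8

Row-reduce the augmented matrix:
R1 ← R1 / (-1/2).
R2 ← R2 + 1/4·R1.
R2 ← R2 / (-1).
R1 ← R1 + 2·R2.
Reading off the reduced rows gives a = 5/2, b = 1.

a = 5/2, b = 1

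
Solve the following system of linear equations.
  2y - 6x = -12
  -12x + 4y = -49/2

Row-reduce:
R1 ← R1 / (-6).
R2 ← R2 + 12·R1.
Row 2 reduces to 0 = -1/2, a contradiction. The system is inconsistent.

no solution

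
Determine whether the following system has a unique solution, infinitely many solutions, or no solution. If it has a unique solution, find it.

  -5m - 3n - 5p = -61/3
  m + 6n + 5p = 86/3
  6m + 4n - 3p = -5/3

m = -1/3, n = 7/3, p = 3

Row-reduce the augmented matrix:
R1 ← R1 / (-5).
R2 ← R2 − 1·R1.
R3 ← R3 − 6·R1.
R2 ← R2 / (27/5).
R1 ← R1 − 3/5·R2.
R3 ← R3 − 2/5·R2.
R3 ← R3 / (-251/27).
R1 ← R1 − 5/9·R3.
R2 ← R2 − 20/27·R3.
Reading off the reduced rows gives m = -1/3, n = 7/3, p = 3.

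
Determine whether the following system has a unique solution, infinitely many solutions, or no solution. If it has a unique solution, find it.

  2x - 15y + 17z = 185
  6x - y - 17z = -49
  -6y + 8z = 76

Row-reduce the augmented matrix:
R1 ← R1 / (2).
R2 ← R2 − 6·R1.
R2 ← R2 / (44).
R1 ← R1 + 15/2·R2.
R3 ← R3 + 6·R2.
R3 ← R3 / (-14/11).
R1 ← R1 + 34/11·R3.
R2 ← R2 + 17/11·R3.
Reading off the reduced rows gives x = 5, y = -6, z = 5.

x = 5, y = -6, z = 5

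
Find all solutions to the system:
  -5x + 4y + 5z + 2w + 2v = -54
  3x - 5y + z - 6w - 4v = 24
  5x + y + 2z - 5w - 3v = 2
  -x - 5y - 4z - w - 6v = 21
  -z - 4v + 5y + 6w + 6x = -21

x = 3, y = -4, z = -5, w = -2, v = 3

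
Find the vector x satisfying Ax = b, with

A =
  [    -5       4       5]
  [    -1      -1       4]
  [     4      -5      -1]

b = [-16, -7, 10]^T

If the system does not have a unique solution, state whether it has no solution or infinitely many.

no solution

Row-reduce:
R1 ← R1 / (-5).
R2 ← R2 + 1·R1.
R3 ← R3 − 4·R1.
R2 ← R2 / (-9/5).
R1 ← R1 + 4/5·R2.
R3 ← R3 + 9/5·R2.
Row 3 reduces to 0 = 1, a contradiction. The system is inconsistent.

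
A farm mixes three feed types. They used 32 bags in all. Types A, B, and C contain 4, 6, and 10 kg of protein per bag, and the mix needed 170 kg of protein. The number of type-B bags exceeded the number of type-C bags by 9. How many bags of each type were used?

type-A bags: 17, type-B bags: 12, type-C bags: 3

Let a = type-A bags, b = type-B bags, c = type-C bags.
  a + b + c = 32
  4a + 6b + 10c = 170
  b - c = 9
Row-reduce the augmented matrix:
R2 ← R2 − 4·R1.
R2 ← R2 / (2).
R1 ← R1 − 1·R2.
R3 ← R3 − 1·R2.
R3 ← R3 / (-4).
R1 ← R1 + 2·R3.
R2 ← R2 − 3·R3.
Reading off the reduced rows gives a = 17, b = 12, c = 3.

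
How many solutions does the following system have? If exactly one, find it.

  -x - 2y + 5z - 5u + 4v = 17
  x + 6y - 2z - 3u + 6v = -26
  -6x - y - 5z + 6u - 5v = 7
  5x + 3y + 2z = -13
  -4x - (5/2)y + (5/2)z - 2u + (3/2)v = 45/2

no solution

Row-reduce:
R1 ← R1 / (-1).
R2 ← R2 − 1·R1.
R3 ← R3 + 6·R1.
R4 ← R4 − 5·R1.
R5 ← R5 + 4·R1.
R2 ← R2 / (4).
R1 ← R1 − 2·R2.
R3 ← R3 − 11·R2.
R4 ← R4 + 7·R2.
R5 ← R5 − 11/2·R2.
R3 ← R3 / (-173/4).
R1 ← R1 + 13/2·R3.
R2 ← R2 − 3/4·R3.
R4 ← R4 − 129/4·R3.
R5 ← R5 + 173/8·R3.
R4 ← R4 / (735/173).
R1 ← R1 − 49/173·R4.
R2 ← R2 + 172/173·R4.
R3 ← R3 + 232/173·R4.
Row 5 reduces to 0 = 2, a contradiction. The system is inconsistent.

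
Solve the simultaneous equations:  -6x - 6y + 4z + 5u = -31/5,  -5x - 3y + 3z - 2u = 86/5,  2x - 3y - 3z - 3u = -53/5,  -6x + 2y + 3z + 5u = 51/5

Row-reduce the augmented matrix:
R1 ← R1 / (-6).
R2 ← R2 + 5·R1.
R3 ← R3 − 2·R1.
R4 ← R4 + 6·R1.
R2 ← R2 / (2).
R1 ← R1 − 1·R2.
R3 ← R3 + 5·R2.
R4 ← R4 − 8·R2.
R3 ← R3 / (-5/2).
R1 ← R1 + 1/2·R3.
R2 ← R2 + 1/6·R3.
R4 ← R4 − 1/3·R3.
R4 ← R4 / (673/30).
R1 ← R1 − 28/5·R4.
R2 ← R2 + 59/30·R4.
R3 ← R3 − 67/10·R4.
Reading off the reduced rows gives x = -2, y = 12/5, z = 14/5, u = -3.

x = -2, y = 12/5, z = 14/5, u = -3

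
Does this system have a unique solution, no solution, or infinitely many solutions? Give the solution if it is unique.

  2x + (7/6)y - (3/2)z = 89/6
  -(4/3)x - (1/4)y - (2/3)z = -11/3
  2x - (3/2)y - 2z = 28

Row-reduce the augmented matrix:
R1 ← R1 / (2).
R2 ← R2 + 4/3·R1.
R3 ← R3 − 2·R1.
R2 ← R2 / (19/36).
R1 ← R1 − 7/12·R2.
R3 ← R3 + 8/3·R2.
R3 ← R3 / (-339/38).
R1 ← R1 − 83/76·R3.
R2 ← R2 + 60/19·R3.
Reading off the reduced rows gives x = 6, y = -4, z = -5.

x = 6, y = -4, z = -5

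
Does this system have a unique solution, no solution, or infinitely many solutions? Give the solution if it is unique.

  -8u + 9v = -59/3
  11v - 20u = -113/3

Row-reduce the augmented matrix:
R1 ← R1 / (-8).
R2 ← R2 + 20·R1.
R2 ← R2 / (-23/2).
R1 ← R1 + 9/8·R2.
Reading off the reduced rows gives u = 4/3, v = -1.

u = 4/3, v = -1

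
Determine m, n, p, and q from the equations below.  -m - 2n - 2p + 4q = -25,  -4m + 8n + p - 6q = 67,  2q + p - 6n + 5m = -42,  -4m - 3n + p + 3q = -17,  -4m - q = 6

Row-reduce the augmented matrix:
R1 ← R1 / (-1).
R2 ← R2 + 4·R1.
R3 ← R3 − 5·R1.
R4 ← R4 + 4·R1.
R5 ← R5 + 4·R1.
R2 ← R2 / (16).
R1 ← R1 − 2·R2.
R3 ← R3 + 16·R2.
R4 ← R4 − 5·R2.
R5 ← R5 − 8·R2.
Swap R3 and R4.
R3 ← R3 / (99/16).
R1 ← R1 − 7/8·R3.
R2 ← R2 − 9/16·R3.
R5 ← R5 − 7/2·R3.
Swap R4 and R5.
R4 ← R4 / (-251/99).
R1 ← R1 + 38/99·R4.
R2 ← R2 + 9/11·R4.
R3 ← R3 + 98/99·R4.
R5 reduces to 0 = 0, so the extra equation is consistent.
Reading off the reduced rows gives m = -1, n = 6, p = 3, q = -2.

m = -1, n = 6, p = 3, q = -2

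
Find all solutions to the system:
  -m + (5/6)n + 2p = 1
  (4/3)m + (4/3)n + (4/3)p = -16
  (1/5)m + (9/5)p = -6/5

m = -6, n = -6, p = 0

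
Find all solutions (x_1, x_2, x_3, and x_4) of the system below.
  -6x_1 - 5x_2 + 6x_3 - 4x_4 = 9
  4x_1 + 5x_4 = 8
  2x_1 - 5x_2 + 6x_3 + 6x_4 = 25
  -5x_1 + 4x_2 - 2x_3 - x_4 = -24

infinitely many solutions

Row-reduce:
R1 ← R1 / (-6).
R2 ← R2 − 4·R1.
R3 ← R3 − 2·R1.
R4 ← R4 + 5·R1.
R2 ← R2 / (-10/3).
R1 ← R1 − 5/6·R2.
R3 ← R3 + 20/3·R2.
R4 ← R4 − 49/6·R2.
Swap R3 and R4.
R3 ← R3 / (14/5).
R2 ← R2 + 6/5·R3.
Rank is 3 with 4 unknowns, leaving x_4 free.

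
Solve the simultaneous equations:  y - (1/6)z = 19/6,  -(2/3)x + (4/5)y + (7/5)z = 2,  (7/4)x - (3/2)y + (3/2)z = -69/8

x = -3/2, y = 3, z = -1

Row-reduce the augmented matrix:
Swap R1 and R2.
R1 ← R1 / (-2/3).
R3 ← R3 − 7/4·R1.
R1 ← R1 + 6/5·R2.
R3 ← R3 − 3/5·R2.
R3 ← R3 / (211/40).
R1 ← R1 + 23/10·R3.
R2 ← R2 + 1/6·R3.
Reading off the reduced rows gives x = -3/2, y = 3, z = -1.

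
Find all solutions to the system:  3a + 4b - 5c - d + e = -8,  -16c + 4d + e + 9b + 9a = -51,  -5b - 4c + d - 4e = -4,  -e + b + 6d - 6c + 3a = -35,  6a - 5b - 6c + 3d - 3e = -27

Row-reduce:
R1 ← R1 / (3).
R2 ← R2 − 9·R1.
R4 ← R4 − 3·R1.
R5 ← R5 − 6·R1.
R2 ← R2 / (-3).
R1 ← R1 − 4/3·R2.
R3 ← R3 + 5·R2.
R4 ← R4 + 3·R2.
R5 ← R5 + 13·R2.
R3 ← R3 / (-7/3).
R1 ← R1 + 19/9·R3.
R2 ← R2 − 1/3·R3.
R5 ← R5 − 25/3·R3.
Swap R4 and R5.
R4 ← R4 / (-444/7).
R1 ← R1 − 87/7·R4.
R2 ← R2 + 27/7·R4.
R3 ← R3 − 32/7·R4.
Rank is 4 with 5 unknowns, leaving e free.

infinitely many solutions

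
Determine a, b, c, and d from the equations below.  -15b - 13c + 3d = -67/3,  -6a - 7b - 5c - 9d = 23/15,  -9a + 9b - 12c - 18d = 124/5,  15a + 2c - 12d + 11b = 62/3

a = -1/5, b = 1, c = 1/3, d = -1

Row-reduce the augmented matrix:
Swap R1 and R2.
R1 ← R1 / (-6).
R3 ← R3 + 9·R1.
R4 ← R4 − 15·R1.
R2 ← R2 / (-15).
R1 ← R1 − 7/6·R2.
R3 ← R3 − 39/2·R2.
R4 ← R4 + 13/2·R2.
R3 ← R3 / (-107/5).
R1 ← R1 + 8/45·R3.
R2 ← R2 − 13/15·R3.
R4 ← R4 + 73/15·R3.
R4 ← R4 / (-3816/107).
R1 ← R1 − 186/107·R4.
R2 ← R2 + 24/107·R4.
R3 ← R3 − 3/107·R4.
Reading off the reduced rows gives a = -1/5, b = 1, c = 1/3, d = -1.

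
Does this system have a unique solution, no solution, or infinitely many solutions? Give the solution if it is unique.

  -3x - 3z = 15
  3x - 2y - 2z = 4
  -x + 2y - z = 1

x = -2, y = -2, z = -3

Row-reduce the augmented matrix:
R1 ← R1 / (-3).
R2 ← R2 − 3·R1.
R3 ← R3 + 1·R1.
R2 ← R2 / (-2).
R3 ← R3 − 2·R2.
R3 ← R3 / (-5).
R1 ← R1 − 1·R3.
R2 ← R2 − 5/2·R3.
Reading off the reduced rows gives x = -2, y = -2, z = -3.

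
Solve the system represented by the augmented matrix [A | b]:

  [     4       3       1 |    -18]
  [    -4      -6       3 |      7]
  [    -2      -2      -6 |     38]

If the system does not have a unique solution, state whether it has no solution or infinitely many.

x_1 = -1, x_2 = -3, x_3 = -5

Row-reduce the augmented matrix:
R1 ← R1 / (4).
R2 ← R2 + 4·R1.
R3 ← R3 + 2·R1.
R2 ← R2 / (-3).
R1 ← R1 − 3/4·R2.
R3 ← R3 + 1/2·R2.
R3 ← R3 / (-37/6).
R1 ← R1 − 5/4·R3.
R2 ← R2 + 4/3·R3.
Reading off the reduced rows gives x_1 = -1, x_2 = -3, x_3 = -5.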